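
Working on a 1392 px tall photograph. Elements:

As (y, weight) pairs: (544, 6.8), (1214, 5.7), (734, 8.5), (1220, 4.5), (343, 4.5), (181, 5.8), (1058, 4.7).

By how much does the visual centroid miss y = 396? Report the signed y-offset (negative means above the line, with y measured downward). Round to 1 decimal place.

≈ 342.6 px

Σw = 6.8 + 5.7 + 8.5 + 4.5 + 4.5 + 5.8 + 4.7 = 40.5.
Σw·y = 29913.9; ȳ = 29913.9/40.5 ≈ 738.61.
Difference: 738.61 − 396 ≈ 342.61.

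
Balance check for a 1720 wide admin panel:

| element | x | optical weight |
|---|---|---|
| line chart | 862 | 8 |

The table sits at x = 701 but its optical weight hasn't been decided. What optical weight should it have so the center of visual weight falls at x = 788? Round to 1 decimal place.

w ≈ 6.8

The single fixed element contributes weight 8, moment 8·862 = 6896.
Set Σw·x/Σw = 788: (6896 + 701w) = 788·(8 + w).
Solving: w = (788·8 − 6896) / (701 − 788) = -592 / -87 ≈ 6.80.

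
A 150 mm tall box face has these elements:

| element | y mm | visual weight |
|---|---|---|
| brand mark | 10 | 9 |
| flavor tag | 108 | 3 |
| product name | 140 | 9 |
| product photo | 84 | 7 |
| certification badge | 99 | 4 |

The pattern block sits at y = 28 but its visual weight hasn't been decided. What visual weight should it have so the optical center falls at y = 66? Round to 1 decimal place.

Fixed elements: Σw = 9 + 3 + 9 + 7 + 4 = 32, Σw·y = 9·10 + 3·108 + 9·140 + 7·84 + 4·99 = 2658.
Set Σw·y/Σw = 66: (2658 + 28w) = 66·(32 + w).
Rearranging, w·(28 − 66) = 66·32 − 2658 = -546, so w ≈ -546/-38 = 14.37.

w ≈ 14.4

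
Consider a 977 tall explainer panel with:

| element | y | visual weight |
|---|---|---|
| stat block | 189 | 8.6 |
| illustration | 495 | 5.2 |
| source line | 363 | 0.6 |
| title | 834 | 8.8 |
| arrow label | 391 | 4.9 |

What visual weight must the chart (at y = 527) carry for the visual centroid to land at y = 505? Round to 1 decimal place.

w ≈ 23.6

Existing Σw = 28.1 (8.6 + 5.2 + 0.6 + 8.8 + 4.9); existing moment 8.6·189 + 5.2·495 + 0.6·363 + 8.8·834 + 4.9·391 = 13672.3.
For the centroid to hit 505: (13672.3 + w·527) / (28.1 + w) = 505.
Rearranging, w·(527 − 505) = 505·28.1 − 13672.3 = 518.2, so w ≈ 518.2/22 = 23.55.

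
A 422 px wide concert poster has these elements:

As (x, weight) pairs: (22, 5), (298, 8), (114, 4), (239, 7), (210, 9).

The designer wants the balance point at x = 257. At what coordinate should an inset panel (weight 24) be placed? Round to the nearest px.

x ≈ 339

With the inset panel, Σw becomes 5 + 8 + 4 + 7 + 9 + 24 = 57.
Along x: (6513 + 24·x) / 57 = 257 (existing moment 5·22 + 8·298 + 4·114 + 7·239 + 9·210 = 6513) ⇒ x = (14649 − 6513) / 24 ≈ 339.00.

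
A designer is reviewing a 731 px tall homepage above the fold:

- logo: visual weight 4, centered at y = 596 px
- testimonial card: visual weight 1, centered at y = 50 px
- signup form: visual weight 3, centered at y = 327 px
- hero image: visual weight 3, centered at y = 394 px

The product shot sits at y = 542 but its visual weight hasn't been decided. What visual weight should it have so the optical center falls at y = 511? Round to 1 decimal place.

Existing Σw = 11 (4 + 1 + 3 + 3); existing moment 4·596 + 1·50 + 3·327 + 3·394 = 4597.
Set Σw·y/Σw = 511: (4597 + 542w) = 511·(11 + w).
Rearranging, w·(542 − 511) = 511·11 − 4597 = 1024, so w ≈ 1024/31 = 33.03.

w ≈ 33.0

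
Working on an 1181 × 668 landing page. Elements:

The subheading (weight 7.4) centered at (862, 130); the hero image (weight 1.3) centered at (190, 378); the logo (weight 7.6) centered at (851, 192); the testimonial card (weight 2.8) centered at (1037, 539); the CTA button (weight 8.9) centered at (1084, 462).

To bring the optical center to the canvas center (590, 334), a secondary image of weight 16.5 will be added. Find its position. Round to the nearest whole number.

With the secondary image, Σw becomes 7.4 + 1.3 + 7.6 + 2.8 + 8.9 + 16.5 = 44.5.
x: need Σw·x = 44.5·590 = 26255.0. Existing = 7.4·862 + 1.3·190 + 7.6·851 + 2.8·1037 + 8.9·1084 = 25644.6. Remainder 610.4 / 16.5 ≈ 36.99.
y: need Σw·y = 44.5·334 = 14863.0. Existing = 7.4·130 + 1.3·378 + 7.6·192 + 2.8·539 + 8.9·462 = 8533.6. Remainder 6329.4 / 16.5 ≈ 383.60.

(37, 384)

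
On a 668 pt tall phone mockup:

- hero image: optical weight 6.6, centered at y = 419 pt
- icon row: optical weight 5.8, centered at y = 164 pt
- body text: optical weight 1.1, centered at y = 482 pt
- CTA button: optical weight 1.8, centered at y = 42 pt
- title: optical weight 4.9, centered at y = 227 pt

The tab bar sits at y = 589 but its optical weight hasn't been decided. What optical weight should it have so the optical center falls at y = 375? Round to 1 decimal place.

Existing Σw = 20.2 (6.6 + 5.8 + 1.1 + 1.8 + 4.9); existing moment 6.6·419 + 5.8·164 + 1.1·482 + 1.8·42 + 4.9·227 = 5434.7.
Set Σw·y/Σw = 375: (5434.7 + 589w) = 375·(20.2 + w).
Rearranging, w·(589 − 375) = 375·20.2 − 5434.7 = 2140.3, so w ≈ 2140.3/214 = 10.00.

w ≈ 10.0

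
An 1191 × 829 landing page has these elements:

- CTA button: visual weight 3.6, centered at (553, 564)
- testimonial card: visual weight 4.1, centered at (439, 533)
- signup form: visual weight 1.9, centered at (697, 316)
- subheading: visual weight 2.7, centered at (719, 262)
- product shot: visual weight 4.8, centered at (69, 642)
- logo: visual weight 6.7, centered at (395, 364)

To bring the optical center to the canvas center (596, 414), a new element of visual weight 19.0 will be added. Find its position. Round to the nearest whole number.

(814, 351)

With the new element, Σw becomes 3.6 + 4.1 + 1.9 + 2.7 + 4.8 + 6.7 + 19.0 = 42.8.
Along x: (10034.0 + 19.0·x) / 42.8 = 596 (existing moment 3.6·553 + 4.1·439 + 1.9·697 + 2.7·719 + 4.8·69 + 6.7·395 = 10034.0) ⇒ x = (25508.8 − 10034.0) / 19.0 ≈ 814.46.
Along y: (11043.9 + 19.0·y) / 42.8 = 414 (existing moment 3.6·564 + 4.1·533 + 1.9·316 + 2.7·262 + 4.8·642 + 6.7·364 = 11043.9) ⇒ y = (17719.2 − 11043.9) / 19.0 ≈ 351.33.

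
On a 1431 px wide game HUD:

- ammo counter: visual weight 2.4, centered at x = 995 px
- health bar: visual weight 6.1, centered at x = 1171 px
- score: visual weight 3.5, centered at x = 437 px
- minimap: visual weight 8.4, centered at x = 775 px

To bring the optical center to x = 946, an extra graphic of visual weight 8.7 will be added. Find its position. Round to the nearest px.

After adding the extra graphic, total weight = 2.4 + 6.1 + 3.5 + 8.4 + 8.7 = 29.1.
x: need Σw·x = 29.1·946 = 27528.6. Existing = 2.4·995 + 6.1·1171 + 3.5·437 + 8.4·775 = 17570.6. Remainder 9958.0 / 8.7 ≈ 1144.60.

x ≈ 1145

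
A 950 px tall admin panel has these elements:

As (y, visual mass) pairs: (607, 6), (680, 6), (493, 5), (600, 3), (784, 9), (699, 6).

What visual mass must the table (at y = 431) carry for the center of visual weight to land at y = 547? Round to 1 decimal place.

Fixed elements: Σw = 6 + 6 + 5 + 3 + 9 + 6 = 35, Σw·y = 6·607 + 6·680 + 5·493 + 3·600 + 9·784 + 6·699 = 23237.
Set Σw·y/Σw = 547: (23237 + 431w) = 547·(35 + w).
Solving: w = (547·35 − 23237) / (431 − 547) = -4092 / -116 ≈ 35.28.

w ≈ 35.3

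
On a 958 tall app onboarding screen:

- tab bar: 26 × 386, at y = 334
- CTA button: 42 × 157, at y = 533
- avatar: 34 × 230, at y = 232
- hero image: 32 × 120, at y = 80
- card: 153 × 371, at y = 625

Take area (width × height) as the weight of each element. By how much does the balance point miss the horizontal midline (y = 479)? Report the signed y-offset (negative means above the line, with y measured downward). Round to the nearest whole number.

Areas → weights: tab bar 26·386 = 10036, CTA button 42·157 = 6594, avatar 34·230 = 7820, hero image 32·120 = 3840, card 153·371 = 56763; Σw = 85053.
y: (10036·334 + 6594·533 + 7820·232 + 3840·80 + 56763·625) / 85053 = 44464941 / 85053 ≈ 522.79
Offset from y = 479: 522.79 − 479 ≈ 43.79.

≈ 44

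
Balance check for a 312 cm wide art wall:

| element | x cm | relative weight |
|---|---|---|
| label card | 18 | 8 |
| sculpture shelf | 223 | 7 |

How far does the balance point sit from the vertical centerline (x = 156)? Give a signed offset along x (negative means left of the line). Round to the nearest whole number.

Weights sum to 8 + 7 = 15.
x-moment: 8·18 + 7·223 = 1705; centroid 1705/15 ≈ 113.67.
Against x = 156, that's 113.67 − 156 = -42.33.

≈ -42 cm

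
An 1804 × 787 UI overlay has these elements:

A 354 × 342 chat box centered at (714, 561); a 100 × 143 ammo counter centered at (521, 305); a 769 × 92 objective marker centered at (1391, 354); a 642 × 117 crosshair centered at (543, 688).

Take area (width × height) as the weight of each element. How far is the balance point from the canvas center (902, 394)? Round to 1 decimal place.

≈ 154.3

Areas: chat box 354·342 = 121068, ammo counter 100·143 = 14300, objective marker 769·92 = 70748, crosshair 642·117 = 75114. Total weight = 281230.
x-moment: 121068·714 + 14300·521 + 70748·1391 + 75114·543 = 233090222; centroid 233090222/281230 ≈ 828.82.
y-moment: 121068·561 + 14300·305 + 70748·354 + 75114·688 = 149003872; centroid 149003872/281230 ≈ 529.83.
Offset from (902, 394): Δx ≈ -73.18, Δy ≈ 135.83; distance = √(Δx² + Δy²) ≈ 154.29.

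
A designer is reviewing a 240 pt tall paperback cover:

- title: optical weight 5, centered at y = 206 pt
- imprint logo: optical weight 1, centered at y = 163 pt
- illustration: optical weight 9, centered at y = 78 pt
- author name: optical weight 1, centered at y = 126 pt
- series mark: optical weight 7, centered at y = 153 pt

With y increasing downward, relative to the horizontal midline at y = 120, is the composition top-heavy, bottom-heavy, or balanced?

bottom-heavy

Weights sum to 5 + 1 + 9 + 1 + 7 = 23.
y: (5·206 + 1·163 + 9·78 + 1·126 + 7·153) / 23 = 3092 / 23 ≈ 134.43
Since 134.4 is below (larger y than) 120, the composition reads bottom-heavy.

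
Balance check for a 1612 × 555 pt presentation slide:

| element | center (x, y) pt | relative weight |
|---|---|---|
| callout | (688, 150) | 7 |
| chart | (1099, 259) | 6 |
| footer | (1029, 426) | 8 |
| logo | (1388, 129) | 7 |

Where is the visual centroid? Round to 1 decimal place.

(1048.5, 247.0)

Σw = 7 + 6 + 8 + 7 = 28.
x: (7·688 + 6·1099 + 8·1029 + 7·1388) / 28 = 29358 / 28 ≈ 1048.50
y: (7·150 + 6·259 + 8·426 + 7·129) / 28 = 6915 / 28 ≈ 246.96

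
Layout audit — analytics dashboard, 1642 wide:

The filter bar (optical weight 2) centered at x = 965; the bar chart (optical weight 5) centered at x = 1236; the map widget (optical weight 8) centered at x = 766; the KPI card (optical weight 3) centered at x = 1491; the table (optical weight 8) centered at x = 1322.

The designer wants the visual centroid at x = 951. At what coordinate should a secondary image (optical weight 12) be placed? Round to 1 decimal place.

With the secondary image, Σw becomes 2 + 5 + 8 + 3 + 8 + 12 = 38.
x: target moment 38×951 = 36138; current 2·965 + 5·1236 + 8·766 + 3·1491 + 8·1322 = 29287; the secondary image supplies 6851, so x = 6851/12 ≈ 570.92.

x ≈ 570.9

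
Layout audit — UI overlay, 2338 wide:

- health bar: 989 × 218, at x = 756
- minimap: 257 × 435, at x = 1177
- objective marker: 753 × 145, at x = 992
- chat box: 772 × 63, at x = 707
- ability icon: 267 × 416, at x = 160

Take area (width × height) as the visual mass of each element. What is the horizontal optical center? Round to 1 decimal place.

Areas: health bar 989·218 = 215602, minimap 257·435 = 111795, objective marker 753·145 = 109185, chat box 772·63 = 48636, ability icon 267·416 = 111072. Total weight = 596290.
x: (215602·756 + 111795·1177 + 109185·992 + 48636·707 + 111072·160) / 596290 = 455046519 / 596290 ≈ 763.13

x ≈ 763.1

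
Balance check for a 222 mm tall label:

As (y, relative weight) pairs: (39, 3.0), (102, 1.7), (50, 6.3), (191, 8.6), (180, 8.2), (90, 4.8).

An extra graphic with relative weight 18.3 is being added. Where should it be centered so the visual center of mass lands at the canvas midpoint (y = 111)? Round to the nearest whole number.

With the extra graphic, Σw becomes 3.0 + 1.7 + 6.3 + 8.6 + 8.2 + 4.8 + 18.3 = 50.9.
Along y: (4156.0 + 18.3·y) / 50.9 = 111 (existing moment 3.0·39 + 1.7·102 + 6.3·50 + 8.6·191 + 8.2·180 + 4.8·90 = 4156.0) ⇒ y = (5649.9 − 4156.0) / 18.3 ≈ 81.63.

y ≈ 82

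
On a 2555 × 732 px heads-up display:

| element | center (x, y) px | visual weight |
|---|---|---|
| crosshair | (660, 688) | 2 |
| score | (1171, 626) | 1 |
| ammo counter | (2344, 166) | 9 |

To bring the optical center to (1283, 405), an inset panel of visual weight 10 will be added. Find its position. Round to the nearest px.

New total weight: (2 + 1 + 9) + 10 = 22.
Along x: (23587 + 10·x) / 22 = 1283 (existing moment 2·660 + 1·1171 + 9·2344 = 23587) ⇒ x = (28226 − 23587) / 10 ≈ 463.90.
Along y: (3496 + 10·y) / 22 = 405 (existing moment 2·688 + 1·626 + 9·166 = 3496) ⇒ y = (8910 − 3496) / 10 ≈ 541.40.

(464, 541)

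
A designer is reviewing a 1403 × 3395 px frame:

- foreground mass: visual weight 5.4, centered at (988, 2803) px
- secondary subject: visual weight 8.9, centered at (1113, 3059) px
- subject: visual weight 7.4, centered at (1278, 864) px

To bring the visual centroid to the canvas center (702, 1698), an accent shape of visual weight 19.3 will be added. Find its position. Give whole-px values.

New total weight: (5.4 + 8.9 + 7.4) + 19.3 = 41.0.
x: need Σw·x = 41.0·702 = 28782.0. Existing = 5.4·988 + 8.9·1113 + 7.4·1278 = 24698.1. Remainder 4083.9 / 19.3 ≈ 211.60.
y: need Σw·y = 41.0·1698 = 69618.0. Existing = 5.4·2803 + 8.9·3059 + 7.4·864 = 48754.9. Remainder 20863.1 / 19.3 ≈ 1080.99.

(212, 1081)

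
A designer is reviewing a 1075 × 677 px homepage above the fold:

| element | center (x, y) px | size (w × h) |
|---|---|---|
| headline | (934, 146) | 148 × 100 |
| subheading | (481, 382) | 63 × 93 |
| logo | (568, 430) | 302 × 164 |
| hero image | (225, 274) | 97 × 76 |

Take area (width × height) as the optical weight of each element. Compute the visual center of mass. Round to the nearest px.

Areas → weights: headline 148·100 = 14800, subheading 63·93 = 5859, logo 302·164 = 49528, hero image 97·76 = 7372; Σw = 77559.
x-moment: 14800·934 + 5859·481 + 49528·568 + 7372·225 = 46431983; centroid 46431983/77559 ≈ 598.67.
y-moment: 14800·146 + 5859·382 + 49528·430 + 7372·274 = 27715906; centroid 27715906/77559 ≈ 357.35.

(599, 357)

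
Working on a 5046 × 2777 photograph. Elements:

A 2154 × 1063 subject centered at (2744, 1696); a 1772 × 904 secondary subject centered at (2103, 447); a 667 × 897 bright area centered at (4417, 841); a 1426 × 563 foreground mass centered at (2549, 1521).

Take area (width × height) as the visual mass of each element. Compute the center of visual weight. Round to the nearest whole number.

(2710, 1195)

Taking area as weight: subject 2154·1063 = 2289702, secondary subject 1772·904 = 1601888, bright area 667·897 = 598299, foreground mass 1426·563 = 802838. Sum 5292727.
x-moment: 2289702·2744 + 1601888·2103 + 598299·4417 + 802838·2549 = 14340833497; centroid 14340833497/5292727 ≈ 2709.54.
y-moment: 2289702·1696 + 1601888·447 + 598299·841 + 802838·1521 = 6323664585; centroid 6323664585/5292727 ≈ 1194.78.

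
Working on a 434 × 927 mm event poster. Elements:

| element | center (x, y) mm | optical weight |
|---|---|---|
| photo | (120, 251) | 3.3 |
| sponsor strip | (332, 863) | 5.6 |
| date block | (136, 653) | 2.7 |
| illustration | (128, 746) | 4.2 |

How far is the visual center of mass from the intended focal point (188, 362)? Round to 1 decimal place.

≈ 306.4 mm

Weights sum to 3.3 + 5.6 + 2.7 + 4.2 = 15.8.
x-moment: 3.3·120 + 5.6·332 + 2.7·136 + 4.2·128 = 3160.0; centroid 3160.0/15.8 ≈ 200.00.
y-moment: 3.3·251 + 5.6·863 + 2.7·653 + 4.2·746 = 10557.4; centroid 10557.4/15.8 ≈ 668.19.
From (188, 362): dx = 12.00, dy = 306.19, so the distance is √(dx²+dy²) ≈ 306.42.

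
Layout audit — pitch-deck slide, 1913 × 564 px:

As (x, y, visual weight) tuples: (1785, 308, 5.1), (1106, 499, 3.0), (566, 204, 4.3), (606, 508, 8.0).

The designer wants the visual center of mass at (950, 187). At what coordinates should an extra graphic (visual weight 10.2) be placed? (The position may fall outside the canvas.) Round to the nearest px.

(918, -224)

After adding the extra graphic, total weight = 5.1 + 3.0 + 4.3 + 8.0 + 10.2 = 30.6.
Along x: (19703.3 + 10.2·x) / 30.6 = 950 (existing moment 5.1·1785 + 3.0·1106 + 4.3·566 + 8.0·606 = 19703.3) ⇒ x = (29070.0 − 19703.3) / 10.2 ≈ 918.30.
Along y: (8009.0 + 10.2·y) / 30.6 = 187 (existing moment 5.1·308 + 3.0·499 + 4.3·204 + 8.0·508 = 8009.0) ⇒ y = (5722.2 − 8009.0) / 10.2 ≈ -224.20.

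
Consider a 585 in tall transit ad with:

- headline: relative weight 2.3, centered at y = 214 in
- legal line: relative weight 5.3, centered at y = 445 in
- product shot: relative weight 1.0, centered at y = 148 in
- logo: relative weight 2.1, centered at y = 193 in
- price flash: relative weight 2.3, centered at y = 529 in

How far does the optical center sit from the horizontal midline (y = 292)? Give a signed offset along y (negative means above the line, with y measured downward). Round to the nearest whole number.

Σw = 2.3 + 5.3 + 1.0 + 2.1 + 2.3 = 13.0.
Σw·y = 2.3·214 + 5.3·445 + 1.0·148 + 2.1·193 + 2.3·529 = 4620.7, so ȳ = 4620.7/13.0 ≈ 355.44.
Offset from y = 292: 355.44 − 292 ≈ 63.44.

≈ 63 in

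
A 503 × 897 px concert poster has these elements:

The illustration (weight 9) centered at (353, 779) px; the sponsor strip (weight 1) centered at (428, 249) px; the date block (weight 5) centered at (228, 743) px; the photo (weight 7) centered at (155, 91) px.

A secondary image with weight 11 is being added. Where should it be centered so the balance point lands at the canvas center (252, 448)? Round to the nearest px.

(226, 288)

New total weight: (9 + 1 + 5 + 7) + 11 = 33.
x: need Σw·x = 33·252 = 8316. Existing = 9·353 + 1·428 + 5·228 + 7·155 = 5830. Remainder 2486 / 11 ≈ 226.00.
y: need Σw·y = 33·448 = 14784. Existing = 9·779 + 1·249 + 5·743 + 7·91 = 11612. Remainder 3172 / 11 ≈ 288.36.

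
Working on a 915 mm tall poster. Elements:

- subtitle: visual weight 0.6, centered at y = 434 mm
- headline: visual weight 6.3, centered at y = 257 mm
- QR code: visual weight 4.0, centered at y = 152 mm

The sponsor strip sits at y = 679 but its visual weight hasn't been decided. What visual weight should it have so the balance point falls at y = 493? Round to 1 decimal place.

w ≈ 15.5

Fixed elements: Σw = 0.6 + 6.3 + 4.0 = 10.9, Σw·y = 0.6·434 + 6.3·257 + 4.0·152 = 2487.5.
For the centroid to hit 493: (2487.5 + w·679) / (10.9 + w) = 493.
So w = (493·10.9 − 2487.5)/(679 − 493) = 2886.2/186 ≈ 15.52.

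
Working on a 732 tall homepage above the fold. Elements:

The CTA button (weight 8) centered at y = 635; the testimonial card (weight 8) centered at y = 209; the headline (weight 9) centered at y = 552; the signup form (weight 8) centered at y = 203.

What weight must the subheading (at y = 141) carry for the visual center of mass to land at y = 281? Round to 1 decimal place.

w ≈ 29.1

Fixed elements: Σw = 8 + 8 + 9 + 8 = 33, Σw·y = 8·635 + 8·209 + 9·552 + 8·203 = 13344.
For the centroid to hit 281: (13344 + w·141) / (33 + w) = 281.
Rearranging, w·(141 − 281) = 281·33 − 13344 = -4071, so w ≈ -4071/-140 = 29.08.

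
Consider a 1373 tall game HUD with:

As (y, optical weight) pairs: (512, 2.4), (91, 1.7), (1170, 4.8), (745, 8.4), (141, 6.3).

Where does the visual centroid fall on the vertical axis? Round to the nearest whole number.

Total weight = 2.4 + 1.7 + 4.8 + 8.4 + 6.3 = 23.6.
Σw·y = 2.4·512 + 1.7·91 + 4.8·1170 + 8.4·745 + 6.3·141 = 14145.8, so ȳ = 14145.8/23.6 ≈ 599.40.

y ≈ 599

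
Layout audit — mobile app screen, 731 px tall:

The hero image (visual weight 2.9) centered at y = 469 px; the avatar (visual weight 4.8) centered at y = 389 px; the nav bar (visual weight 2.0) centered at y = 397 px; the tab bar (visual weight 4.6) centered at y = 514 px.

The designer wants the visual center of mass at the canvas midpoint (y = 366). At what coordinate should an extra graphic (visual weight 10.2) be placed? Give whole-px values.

With the extra graphic, Σw becomes 2.9 + 4.8 + 2.0 + 4.6 + 10.2 = 24.5.
y: need Σw·y = 24.5·366 = 8967.0. Existing = 2.9·469 + 4.8·389 + 2.0·397 + 4.6·514 = 6385.7. Remainder 2581.3 / 10.2 ≈ 253.07.

y ≈ 253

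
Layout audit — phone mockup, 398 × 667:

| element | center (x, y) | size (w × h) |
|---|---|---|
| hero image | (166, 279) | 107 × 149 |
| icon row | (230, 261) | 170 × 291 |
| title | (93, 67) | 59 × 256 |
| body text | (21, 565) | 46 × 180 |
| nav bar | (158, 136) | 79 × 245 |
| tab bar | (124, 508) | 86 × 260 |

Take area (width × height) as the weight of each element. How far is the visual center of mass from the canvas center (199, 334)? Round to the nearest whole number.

Areas → weights: hero image 107·149 = 15943, icon row 170·291 = 49470, title 59·256 = 15104, body text 46·180 = 8280, nav bar 79·245 = 19355, tab bar 86·260 = 22360; Σw = 130512.
Σw·x = 21433920; x̄ = 21433920/130512 ≈ 164.23.
y: moment 37041095 / weight 130512 ≈ 283.81
From (199, 334): dx = -34.77, dy = -50.19, so the distance is √(dx²+dy²) ≈ 61.05.

≈ 61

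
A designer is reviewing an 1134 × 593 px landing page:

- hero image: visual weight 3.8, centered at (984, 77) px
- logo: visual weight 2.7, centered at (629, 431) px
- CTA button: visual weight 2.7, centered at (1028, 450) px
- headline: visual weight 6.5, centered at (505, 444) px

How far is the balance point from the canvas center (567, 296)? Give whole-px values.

Σw = 3.8 + 2.7 + 2.7 + 6.5 = 15.7.
x-moment: 3.8·984 + 2.7·629 + 2.7·1028 + 6.5·505 = 11495.6; centroid 11495.6/15.7 ≈ 732.20.
y-moment: 3.8·77 + 2.7·431 + 2.7·450 + 6.5·444 = 5557.3; centroid 5557.3/15.7 ≈ 353.97.
Relative to (567, 296): Δ = (165.20, 57.97); |Δ| = √(165.20² + 57.97²) ≈ 175.08.

≈ 175 px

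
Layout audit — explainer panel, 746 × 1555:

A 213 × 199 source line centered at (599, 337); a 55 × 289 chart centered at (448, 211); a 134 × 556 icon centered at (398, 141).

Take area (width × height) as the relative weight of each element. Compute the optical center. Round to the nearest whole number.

(468, 212)

Taking area as weight: source line 213·199 = 42387, chart 55·289 = 15895, icon 134·556 = 74504. Sum 132786.
Σw·x = 42387·599 + 15895·448 + 74504·398 = 62163365, so x̄ = 62163365/132786 ≈ 468.15.
Σw·y = 42387·337 + 15895·211 + 74504·141 = 28143328, so ȳ = 28143328/132786 ≈ 211.94.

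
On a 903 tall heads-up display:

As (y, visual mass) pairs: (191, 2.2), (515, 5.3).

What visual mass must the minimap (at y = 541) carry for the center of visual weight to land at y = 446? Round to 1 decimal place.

w ≈ 2.1

Fixed elements: Σw = 2.2 + 5.3 = 7.5, Σw·y = 2.2·191 + 5.3·515 = 3149.7.
Set Σw·y/Σw = 446: (3149.7 + 541w) = 446·(7.5 + w).
So w = (446·7.5 − 3149.7)/(541 − 446) = 195.3/95 ≈ 2.06.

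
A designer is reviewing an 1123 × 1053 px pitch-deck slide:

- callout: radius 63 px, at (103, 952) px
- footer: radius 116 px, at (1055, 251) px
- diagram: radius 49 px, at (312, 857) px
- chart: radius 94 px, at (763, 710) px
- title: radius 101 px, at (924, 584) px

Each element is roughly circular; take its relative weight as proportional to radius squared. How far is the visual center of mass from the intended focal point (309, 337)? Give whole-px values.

≈ 546 px

Weights ∝ r²: callout 63² = 3969, footer 116² = 13456, diagram 49² = 2401, chart 94² = 8836, title 101² = 10201; Σw = 38863.
Σw·x = 3969·103 + 13456·1055 + 2401·312 + 8836·763 + 10201·924 = 31521591, so x̄ = 31521591/38863 ≈ 811.10.
Σw·y = 3969·952 + 13456·251 + 2401·857 + 8836·710 + 10201·584 = 21444545, so ȳ = 21444545/38863 ≈ 551.80.
Relative to (309, 337): Δ = (502.10, 214.80); |Δ| = √(502.10² + 214.80²) ≈ 546.11.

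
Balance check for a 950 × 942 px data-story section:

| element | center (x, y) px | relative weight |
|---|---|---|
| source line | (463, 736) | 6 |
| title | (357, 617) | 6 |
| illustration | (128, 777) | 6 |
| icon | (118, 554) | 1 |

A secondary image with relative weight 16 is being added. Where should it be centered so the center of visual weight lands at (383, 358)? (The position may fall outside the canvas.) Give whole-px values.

New total weight: (6 + 6 + 6 + 1) + 16 = 35.
x: target moment 35×383 = 13405; current 6·463 + 6·357 + 6·128 + 1·118 = 5806; the secondary image supplies 7599, so x = 7599/16 ≈ 474.94.
y: target moment 35×358 = 12530; current 6·736 + 6·617 + 6·777 + 1·554 = 13334; the secondary image supplies -804, so y = -804/16 ≈ -50.25.

(475, -50)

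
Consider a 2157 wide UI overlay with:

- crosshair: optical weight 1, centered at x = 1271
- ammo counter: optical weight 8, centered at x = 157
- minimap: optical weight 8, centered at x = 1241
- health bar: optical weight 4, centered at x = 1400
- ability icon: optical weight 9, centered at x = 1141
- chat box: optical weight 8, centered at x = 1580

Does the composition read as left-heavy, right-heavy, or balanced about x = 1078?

balanced

Weights sum to 1 + 8 + 8 + 4 + 9 + 8 = 38.
Σw·x = 40964; x̄ = 40964/38 ≈ 1078.00.
That equals the midline 1078 — balanced.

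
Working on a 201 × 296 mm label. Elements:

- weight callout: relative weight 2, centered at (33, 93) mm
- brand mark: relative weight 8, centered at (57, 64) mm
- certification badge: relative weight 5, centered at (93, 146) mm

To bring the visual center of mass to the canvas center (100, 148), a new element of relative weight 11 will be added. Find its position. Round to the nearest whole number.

(147, 220)

New total weight: (2 + 8 + 5) + 11 = 26.
x: need Σw·x = 26·100 = 2600. Existing = 2·33 + 8·57 + 5·93 = 987. Remainder 1613 / 11 ≈ 146.64.
y: need Σw·y = 26·148 = 3848. Existing = 2·93 + 8·64 + 5·146 = 1428. Remainder 2420 / 11 ≈ 220.00.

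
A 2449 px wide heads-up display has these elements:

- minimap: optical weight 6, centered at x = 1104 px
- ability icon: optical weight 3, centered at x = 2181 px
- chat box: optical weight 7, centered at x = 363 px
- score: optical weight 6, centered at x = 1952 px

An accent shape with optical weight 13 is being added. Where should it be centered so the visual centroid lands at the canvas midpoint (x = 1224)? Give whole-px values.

With the accent shape, Σw becomes 6 + 3 + 7 + 6 + 13 = 35.
Along x: (27420 + 13·x) / 35 = 1224 (existing moment 6·1104 + 3·2181 + 7·363 + 6·1952 = 27420) ⇒ x = (42840 − 27420) / 13 ≈ 1186.15.

x ≈ 1186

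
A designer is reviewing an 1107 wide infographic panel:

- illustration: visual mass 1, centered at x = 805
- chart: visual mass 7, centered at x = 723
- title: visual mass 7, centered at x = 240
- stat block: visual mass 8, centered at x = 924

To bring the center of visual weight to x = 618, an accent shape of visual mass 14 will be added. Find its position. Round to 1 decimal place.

New total weight: (1 + 7 + 7 + 8) + 14 = 37.
x: need Σw·x = 37·618 = 22866. Existing = 1·805 + 7·723 + 7·240 + 8·924 = 14938. Remainder 7928 / 14 ≈ 566.29.

x ≈ 566.3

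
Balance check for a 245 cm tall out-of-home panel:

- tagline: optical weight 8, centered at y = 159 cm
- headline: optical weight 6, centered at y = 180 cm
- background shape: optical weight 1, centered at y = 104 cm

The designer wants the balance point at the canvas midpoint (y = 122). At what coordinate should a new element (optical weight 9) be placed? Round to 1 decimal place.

y ≈ 52.4

With the new element, Σw becomes 8 + 6 + 1 + 9 = 24.
Along y: (2456 + 9·y) / 24 = 122 (existing moment 8·159 + 6·180 + 1·104 = 2456) ⇒ y = (2928 − 2456) / 9 ≈ 52.44.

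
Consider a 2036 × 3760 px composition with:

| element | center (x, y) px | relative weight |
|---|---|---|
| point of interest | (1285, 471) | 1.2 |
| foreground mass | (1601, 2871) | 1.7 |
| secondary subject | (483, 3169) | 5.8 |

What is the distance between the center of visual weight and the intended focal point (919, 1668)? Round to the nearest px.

Σw = 1.2 + 1.7 + 5.8 = 8.7.
Σw·x = 1.2·1285 + 1.7·1601 + 5.8·483 = 7065.1, so x̄ = 7065.1/8.7 ≈ 812.08.
Σw·y = 1.2·471 + 1.7·2871 + 5.8·3169 = 23826.1, so ȳ = 23826.1/8.7 ≈ 2738.63.
From (919, 1668): dx = -106.92, dy = 1070.63, so the distance is √(dx²+dy²) ≈ 1075.96.

≈ 1076 px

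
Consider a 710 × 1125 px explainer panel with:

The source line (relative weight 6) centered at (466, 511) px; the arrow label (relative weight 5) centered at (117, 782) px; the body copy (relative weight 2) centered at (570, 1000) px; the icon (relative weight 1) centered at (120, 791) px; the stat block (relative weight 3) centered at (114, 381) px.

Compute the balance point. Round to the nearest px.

Weights sum to 6 + 5 + 2 + 1 + 3 = 17.
x: (6·466 + 5·117 + 2·570 + 1·120 + 3·114) / 17 = 4983 / 17 ≈ 293.12
y: (6·511 + 5·782 + 2·1000 + 1·791 + 3·381) / 17 = 10910 / 17 ≈ 641.76

(293, 642)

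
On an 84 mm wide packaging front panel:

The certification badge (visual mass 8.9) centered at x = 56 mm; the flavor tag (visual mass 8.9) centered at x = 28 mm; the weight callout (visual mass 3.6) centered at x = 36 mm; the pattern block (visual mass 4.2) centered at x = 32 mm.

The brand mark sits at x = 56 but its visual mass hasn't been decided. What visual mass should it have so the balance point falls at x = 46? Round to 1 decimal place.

Existing Σw = 25.6 (8.9 + 8.9 + 3.6 + 4.2); existing moment 8.9·56 + 8.9·28 + 3.6·36 + 4.2·32 = 1011.6.
Set Σw·x/Σw = 46: (1011.6 + 56w) = 46·(25.6 + w).
So w = (46·25.6 − 1011.6)/(56 − 46) = 166.0/10 ≈ 16.60.

w ≈ 16.6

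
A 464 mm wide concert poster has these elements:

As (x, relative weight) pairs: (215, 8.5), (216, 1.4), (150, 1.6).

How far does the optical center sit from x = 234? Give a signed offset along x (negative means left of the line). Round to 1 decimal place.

≈ -27.9 mm

Total weight = 8.5 + 1.4 + 1.6 = 11.5.
x-moment: 8.5·215 + 1.4·216 + 1.6·150 = 2369.9; centroid 2369.9/11.5 ≈ 206.08.
Difference: 206.08 − 234 ≈ -27.92.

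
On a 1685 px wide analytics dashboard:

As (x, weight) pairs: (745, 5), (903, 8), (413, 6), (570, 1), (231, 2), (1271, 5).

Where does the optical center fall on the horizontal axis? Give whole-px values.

Total weight = 5 + 8 + 6 + 1 + 2 + 5 = 27.
x: (5·745 + 8·903 + 6·413 + 1·570 + 2·231 + 5·1271) / 27 = 20814 / 27 ≈ 770.89

x ≈ 771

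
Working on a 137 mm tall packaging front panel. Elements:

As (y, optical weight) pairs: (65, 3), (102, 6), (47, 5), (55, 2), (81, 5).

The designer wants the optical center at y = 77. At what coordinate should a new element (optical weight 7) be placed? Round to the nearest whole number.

With the new element, Σw becomes 3 + 6 + 5 + 2 + 5 + 7 = 28.
y: target moment 28×77 = 2156; current 3·65 + 6·102 + 5·47 + 2·55 + 5·81 = 1557; the new element supplies 599, so y = 599/7 ≈ 85.57.

y ≈ 86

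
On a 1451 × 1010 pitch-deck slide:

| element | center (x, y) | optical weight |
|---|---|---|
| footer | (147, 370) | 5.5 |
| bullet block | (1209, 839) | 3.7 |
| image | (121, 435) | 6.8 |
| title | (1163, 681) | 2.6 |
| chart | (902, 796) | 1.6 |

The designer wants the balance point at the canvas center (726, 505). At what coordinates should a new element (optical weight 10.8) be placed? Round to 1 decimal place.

(1105.0, 417.9)

With the new element, Σw becomes 5.5 + 3.7 + 6.8 + 2.6 + 1.6 + 10.8 = 31.0.
x: target moment 31.0×726 = 22506.0; current 5.5·147 + 3.7·1209 + 6.8·121 + 2.6·1163 + 1.6·902 = 10571.6; the new element supplies 11934.4, so x = 11934.4/10.8 ≈ 1105.04.
y: target moment 31.0×505 = 15655.0; current 5.5·370 + 3.7·839 + 6.8·435 + 2.6·681 + 1.6·796 = 11141.5; the new element supplies 4513.5, so y = 4513.5/10.8 ≈ 417.92.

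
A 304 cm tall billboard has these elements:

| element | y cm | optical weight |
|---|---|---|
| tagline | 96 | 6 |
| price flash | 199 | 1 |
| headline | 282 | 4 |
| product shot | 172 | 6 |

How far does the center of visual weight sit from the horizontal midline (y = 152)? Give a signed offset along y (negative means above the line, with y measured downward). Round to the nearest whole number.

Weights sum to 6 + 1 + 4 + 6 = 17.
y: (6·96 + 1·199 + 4·282 + 6·172) / 17 = 2935 / 17 ≈ 172.65
Offset from y = 152: 172.65 − 152 ≈ 20.65.

≈ 21 cm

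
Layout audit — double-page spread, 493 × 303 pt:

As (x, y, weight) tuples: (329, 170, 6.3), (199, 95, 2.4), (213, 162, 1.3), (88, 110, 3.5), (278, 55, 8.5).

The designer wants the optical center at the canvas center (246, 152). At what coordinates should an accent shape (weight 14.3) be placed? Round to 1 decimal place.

(240.0, 220.7)

New total weight: (6.3 + 2.4 + 1.3 + 3.5 + 8.5) + 14.3 = 36.3.
x: target moment 36.3×246 = 8929.8; current 6.3·329 + 2.4·199 + 1.3·213 + 3.5·88 + 8.5·278 = 5498.2; the accent shape supplies 3431.6, so x = 3431.6/14.3 ≈ 239.97.
y: target moment 36.3×152 = 5517.6; current 6.3·170 + 2.4·95 + 1.3·162 + 3.5·110 + 8.5·55 = 2362.1; the accent shape supplies 3155.5, so y = 3155.5/14.3 ≈ 220.66.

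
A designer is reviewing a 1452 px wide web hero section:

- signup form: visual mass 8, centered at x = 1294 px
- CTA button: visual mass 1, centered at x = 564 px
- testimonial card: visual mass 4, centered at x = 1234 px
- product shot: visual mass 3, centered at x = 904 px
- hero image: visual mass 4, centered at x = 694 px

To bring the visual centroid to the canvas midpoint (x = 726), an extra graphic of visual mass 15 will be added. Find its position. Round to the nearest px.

x ≈ 271

With the extra graphic, Σw becomes 8 + 1 + 4 + 3 + 4 + 15 = 35.
Along x: (21340 + 15·x) / 35 = 726 (existing moment 8·1294 + 1·564 + 4·1234 + 3·904 + 4·694 = 21340) ⇒ x = (25410 − 21340) / 15 ≈ 271.33.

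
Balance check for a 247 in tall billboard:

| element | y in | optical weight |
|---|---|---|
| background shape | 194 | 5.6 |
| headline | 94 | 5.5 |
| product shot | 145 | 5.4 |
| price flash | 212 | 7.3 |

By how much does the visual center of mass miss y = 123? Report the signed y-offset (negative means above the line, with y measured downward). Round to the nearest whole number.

≈ 42 in

Σw = 5.6 + 5.5 + 5.4 + 7.3 = 23.8.
y-moment: 5.6·194 + 5.5·94 + 5.4·145 + 7.3·212 = 3934.0; centroid 3934.0/23.8 ≈ 165.29.
Against y = 123, that's 165.29 − 123 = 42.29.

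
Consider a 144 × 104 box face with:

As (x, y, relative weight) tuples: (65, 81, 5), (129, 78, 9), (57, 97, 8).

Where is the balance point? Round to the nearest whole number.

(88, 86)

Σw = 5 + 9 + 8 = 22.
Σw·x = 5·65 + 9·129 + 8·57 = 1942, so x̄ = 1942/22 ≈ 88.27.
Σw·y = 5·81 + 9·78 + 8·97 = 1883, so ȳ = 1883/22 ≈ 85.59.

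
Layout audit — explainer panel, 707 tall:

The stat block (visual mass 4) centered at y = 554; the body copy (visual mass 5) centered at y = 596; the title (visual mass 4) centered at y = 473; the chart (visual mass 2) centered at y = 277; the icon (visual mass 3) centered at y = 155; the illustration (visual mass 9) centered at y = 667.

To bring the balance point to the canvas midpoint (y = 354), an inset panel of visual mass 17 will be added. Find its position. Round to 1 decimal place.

y ≈ 86.2

After adding the inset panel, total weight = 4 + 5 + 4 + 2 + 3 + 9 + 17 = 44.
y: need Σw·y = 44·354 = 15576. Existing = 4·554 + 5·596 + 4·473 + 2·277 + 3·155 + 9·667 = 14110. Remainder 1466 / 17 ≈ 86.24.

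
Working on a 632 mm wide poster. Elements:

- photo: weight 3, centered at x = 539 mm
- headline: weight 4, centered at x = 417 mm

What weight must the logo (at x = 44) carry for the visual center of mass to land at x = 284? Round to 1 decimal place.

Existing Σw = 7 (3 + 4); existing moment 3·539 + 4·417 = 3285.
For the centroid to hit 284: (3285 + w·44) / (7 + w) = 284.
Rearranging, w·(44 − 284) = 284·7 − 3285 = -1297, so w ≈ -1297/-240 = 5.40.

w ≈ 5.4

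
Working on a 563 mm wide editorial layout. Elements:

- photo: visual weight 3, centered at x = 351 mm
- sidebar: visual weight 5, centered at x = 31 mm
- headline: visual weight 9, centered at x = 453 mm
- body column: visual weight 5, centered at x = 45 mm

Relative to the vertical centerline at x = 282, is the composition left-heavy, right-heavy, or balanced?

left-heavy

Σw = 3 + 5 + 9 + 5 = 22.
Σw·x = 3·351 + 5·31 + 9·453 + 5·45 = 5510, so x̄ = 5510/22 ≈ 250.45.
250.5 lies left of the midline 282, so the layout is left-heavy.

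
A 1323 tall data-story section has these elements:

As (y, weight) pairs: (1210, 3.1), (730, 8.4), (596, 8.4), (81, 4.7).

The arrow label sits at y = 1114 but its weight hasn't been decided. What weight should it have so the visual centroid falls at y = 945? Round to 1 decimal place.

Known weights sum to 3.1 + 8.4 + 8.4 + 4.7 = 24.6; their moment is 3.1·1210 + 8.4·730 + 8.4·596 + 4.7·81 = 15270.1.
Set Σw·y/Σw = 945: (15270.1 + 1114w) = 945·(24.6 + w).
Solving: w = (945·24.6 − 15270.1) / (1114 − 945) = 7976.9 / 169 ≈ 47.20.

w ≈ 47.2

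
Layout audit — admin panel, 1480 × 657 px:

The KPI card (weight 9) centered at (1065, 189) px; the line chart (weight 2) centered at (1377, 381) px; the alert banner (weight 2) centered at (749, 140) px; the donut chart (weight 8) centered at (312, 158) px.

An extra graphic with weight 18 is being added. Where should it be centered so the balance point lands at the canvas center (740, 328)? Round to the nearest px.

(696, 488)

With the extra graphic, Σw becomes 9 + 2 + 2 + 8 + 18 = 39.
x: target moment 39×740 = 28860; current 9·1065 + 2·1377 + 2·749 + 8·312 = 16333; the extra graphic supplies 12527, so x = 12527/18 ≈ 695.94.
y: target moment 39×328 = 12792; current 9·189 + 2·381 + 2·140 + 8·158 = 4007; the extra graphic supplies 8785, so y = 8785/18 ≈ 488.06.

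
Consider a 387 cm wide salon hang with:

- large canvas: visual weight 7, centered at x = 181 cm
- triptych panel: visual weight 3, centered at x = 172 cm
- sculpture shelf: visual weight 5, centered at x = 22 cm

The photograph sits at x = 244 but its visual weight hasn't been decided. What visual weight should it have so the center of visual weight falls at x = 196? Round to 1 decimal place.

w ≈ 21.8

Fixed elements: Σw = 7 + 3 + 5 = 15, Σw·x = 7·181 + 3·172 + 5·22 = 1893.
Balance at x = 196 requires (1893 + w·244) / (15 + w) = 196.
Rearranging, w·(244 − 196) = 196·15 − 1893 = 1047, so w ≈ 1047/48 = 21.81.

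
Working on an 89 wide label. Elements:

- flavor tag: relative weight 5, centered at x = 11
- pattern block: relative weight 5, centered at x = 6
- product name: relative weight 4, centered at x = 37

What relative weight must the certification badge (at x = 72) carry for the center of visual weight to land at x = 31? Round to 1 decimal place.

w ≈ 4.9

Existing Σw = 14 (5 + 5 + 4); existing moment 5·11 + 5·6 + 4·37 = 233.
For the centroid to hit 31: (233 + w·72) / (14 + w) = 31.
Rearranging, w·(72 − 31) = 31·14 − 233 = 201, so w ≈ 201/41 = 4.90.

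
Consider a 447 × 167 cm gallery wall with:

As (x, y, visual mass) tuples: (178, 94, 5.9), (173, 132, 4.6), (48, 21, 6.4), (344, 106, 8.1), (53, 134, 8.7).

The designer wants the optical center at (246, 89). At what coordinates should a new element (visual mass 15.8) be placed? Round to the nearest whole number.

(429, 69)

With the new element, Σw becomes 5.9 + 4.6 + 6.4 + 8.1 + 8.7 + 15.8 = 49.5.
Along x: (5400.7 + 15.8·x) / 49.5 = 246 (existing moment 5.9·178 + 4.6·173 + 6.4·48 + 8.1·344 + 8.7·53 = 5400.7) ⇒ x = (12177.0 − 5400.7) / 15.8 ≈ 428.88.
Along y: (3320.6 + 15.8·y) / 49.5 = 89 (existing moment 5.9·94 + 4.6·132 + 6.4·21 + 8.1·106 + 8.7·134 = 3320.6) ⇒ y = (4405.5 − 3320.6) / 15.8 ≈ 68.66.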